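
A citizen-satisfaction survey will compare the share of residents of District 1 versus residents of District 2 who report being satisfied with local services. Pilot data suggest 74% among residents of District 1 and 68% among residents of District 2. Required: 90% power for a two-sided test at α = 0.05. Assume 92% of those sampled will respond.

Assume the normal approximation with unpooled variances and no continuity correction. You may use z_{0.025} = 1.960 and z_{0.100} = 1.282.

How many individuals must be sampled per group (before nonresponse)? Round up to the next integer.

n = (z_{α/2} + z_β)² · [p₁(1−p₁) + p₂(1−p₂)] / (p₁ − p₂)²
  = (1.960 + 1.282)² · (0.74·0.26 + 0.68·0.32) / (0.06)²
  = (3.242)² · (0.1924 + 0.2176) / 0.0036
  = 10.5106 · 0.4100 / 0.0036
  = 1197.04
Adjust for 92% response: 1197.04 / 0.92 = 1301.13.
Round up → n = 1302 per group.

n = 1302 per group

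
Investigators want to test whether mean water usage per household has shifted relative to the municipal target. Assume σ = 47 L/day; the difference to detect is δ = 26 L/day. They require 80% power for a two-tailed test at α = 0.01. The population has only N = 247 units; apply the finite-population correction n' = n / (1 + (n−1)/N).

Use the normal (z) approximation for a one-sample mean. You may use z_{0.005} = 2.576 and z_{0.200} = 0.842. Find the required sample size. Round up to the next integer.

n = 34

n = (z_{α/2} + z_β)² · σ² / δ²
  = (2.576 + 0.842)² · 47² / 26²
  = 11.6827 · 2209 / 676
  = 38.18
Finite-population correction (N = 247): 38.18 / (1 + (38.18 − 1)/247) = 33.18.
Round up → n = 34.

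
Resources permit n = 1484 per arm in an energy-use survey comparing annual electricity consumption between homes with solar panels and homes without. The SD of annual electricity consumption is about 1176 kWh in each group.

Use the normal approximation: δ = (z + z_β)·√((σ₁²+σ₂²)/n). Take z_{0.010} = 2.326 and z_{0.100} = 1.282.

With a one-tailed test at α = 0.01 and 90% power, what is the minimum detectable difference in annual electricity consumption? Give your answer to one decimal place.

Minimum detectable difference ≈ 155.8 kWh

δ = (z_α + z_β) · √((σ₁²+σ₂²)/n)
  = (2.326 + 1.282) · √(2765952/1484)
  = 3.608 · √1863.8
  = 3.608 · 43.1723
  = 155.7657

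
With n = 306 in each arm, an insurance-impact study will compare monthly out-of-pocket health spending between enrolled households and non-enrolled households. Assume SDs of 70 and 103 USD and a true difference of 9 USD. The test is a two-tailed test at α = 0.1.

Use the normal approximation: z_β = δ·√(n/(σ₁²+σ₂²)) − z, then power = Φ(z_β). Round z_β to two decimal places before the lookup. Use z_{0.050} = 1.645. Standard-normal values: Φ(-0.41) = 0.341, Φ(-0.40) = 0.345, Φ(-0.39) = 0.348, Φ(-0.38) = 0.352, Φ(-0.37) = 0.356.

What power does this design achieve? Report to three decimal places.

Power ≈ 0.352

z_β = δ·√(n/(σ₁²+σ₂²)) − z_{α/2}
    = 9 · √(306/15509) − 1.645
    = 9 · 0.14047 − 1.645
    = 1.2642 − 1.645 = -0.3808 → -0.38
Power = Φ(-0.38) = 0.352.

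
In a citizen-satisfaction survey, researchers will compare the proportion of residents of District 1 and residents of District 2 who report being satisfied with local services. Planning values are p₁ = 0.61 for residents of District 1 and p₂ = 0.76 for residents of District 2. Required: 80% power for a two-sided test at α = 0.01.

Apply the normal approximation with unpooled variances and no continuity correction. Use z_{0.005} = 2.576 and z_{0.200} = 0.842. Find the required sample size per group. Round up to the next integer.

n = (z_{α/2} + z_β)² · [p₁(1−p₁) + p₂(1−p₂)] / (p₁ − p₂)²
  = (2.576 + 0.842)² · (0.61·0.39 + 0.76·0.24) / (-0.15)²
  = (3.418)² · (0.2379 + 0.1824) / 0.0225
  = 11.6827 · 0.4203 / 0.0225
  = 218.23
Round up → n = 219 per group.

n = 219 per group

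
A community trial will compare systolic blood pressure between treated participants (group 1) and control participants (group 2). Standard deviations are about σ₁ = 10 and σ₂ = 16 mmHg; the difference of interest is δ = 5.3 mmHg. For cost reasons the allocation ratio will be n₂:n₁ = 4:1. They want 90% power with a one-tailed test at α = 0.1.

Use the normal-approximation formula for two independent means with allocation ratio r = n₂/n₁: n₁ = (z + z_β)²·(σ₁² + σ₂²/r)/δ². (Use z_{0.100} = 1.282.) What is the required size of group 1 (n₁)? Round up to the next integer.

n₁ = 39

n₁ = (z_α + z_β)² · (σ₁² + σ₂²/r) / δ²
   = (1.282 + 1.282)² · (10² + 16²/4) / 5.3²
   = 6.5741 · (100 + 64) / 28.09
   = 6.5741 · 164 / 28.09
   = 38.38
Round up → n₁ = 39; n₂ = r·n₁ = 4 × 39 = 156.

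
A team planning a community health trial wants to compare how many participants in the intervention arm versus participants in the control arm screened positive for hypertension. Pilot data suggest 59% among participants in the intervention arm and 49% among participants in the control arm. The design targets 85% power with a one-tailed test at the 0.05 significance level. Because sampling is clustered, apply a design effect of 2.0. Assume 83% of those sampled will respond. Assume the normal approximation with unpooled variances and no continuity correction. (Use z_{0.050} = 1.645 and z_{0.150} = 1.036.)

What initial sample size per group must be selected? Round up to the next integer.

n = (z_α + z_β)² · [p₁(1−p₁) + p₂(1−p₂)] / (p₁ − p₂)²
  = (1.645 + 1.036)² · (0.59·0.41 + 0.49·0.51) / (0.10)²
  = (2.681)² · (0.2419 + 0.2499) / 0.0100
  = 7.1878 · 0.4918 / 0.0100
  = 353.49
Design effect: 2.0 × 353.49 = 706.99.
Adjust for 83% response: 706.99 / 0.83 = 851.79.
Round up → n = 852 per group.

n = 852 per group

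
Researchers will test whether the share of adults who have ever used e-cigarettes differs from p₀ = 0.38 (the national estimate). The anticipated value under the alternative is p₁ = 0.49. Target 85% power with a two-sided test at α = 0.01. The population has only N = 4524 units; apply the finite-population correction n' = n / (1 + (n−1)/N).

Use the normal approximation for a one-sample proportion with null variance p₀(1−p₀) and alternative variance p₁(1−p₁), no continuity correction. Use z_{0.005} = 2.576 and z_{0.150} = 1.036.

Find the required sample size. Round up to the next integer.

n = [z_{α/2}·√(p₀q₀) + z_β·√(p₁q₁)]² / (p₁ − p₀)²
  = [2.576·√(0.38·0.62) + 1.036·√(0.49·0.51)]² / (0.11)²
  = [2.576·0.4854 + 1.036·0.4999]² / 0.0121
  = [1.7683]² / 0.0121
  = 258.41
Finite-population correction (N = 4524): 258.41 / (1 + (258.41 − 1)/4524) = 244.49.
Round up → n = 245.

n = 245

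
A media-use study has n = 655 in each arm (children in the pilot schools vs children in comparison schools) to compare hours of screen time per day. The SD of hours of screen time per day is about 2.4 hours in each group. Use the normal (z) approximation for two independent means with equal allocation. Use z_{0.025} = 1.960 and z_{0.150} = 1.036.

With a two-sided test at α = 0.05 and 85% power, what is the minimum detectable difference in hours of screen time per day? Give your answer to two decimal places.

δ = (z_{α/2} + z_β) · √((σ₁²+σ₂²)/n)
  = (1.960 + 1.036) · √(11.52/655)
  = 2.996 · √0.01759
  = 2.996 · 0.1326
  = 0.3973

Minimum detectable difference ≈ 0.40 hours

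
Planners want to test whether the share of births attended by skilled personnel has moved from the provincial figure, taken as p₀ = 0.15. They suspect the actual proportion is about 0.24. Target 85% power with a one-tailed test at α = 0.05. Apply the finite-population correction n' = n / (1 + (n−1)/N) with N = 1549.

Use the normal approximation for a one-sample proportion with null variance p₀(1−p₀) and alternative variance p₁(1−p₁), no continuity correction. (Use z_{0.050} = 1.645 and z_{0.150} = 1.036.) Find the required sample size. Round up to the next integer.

n = [z_α·√(p₀q₀) + z_β·√(p₁q₁)]² / (p₁ − p₀)²
  = [1.645·√(0.15·0.85) + 1.036·√(0.24·0.76)]² / (0.09)²
  = [1.645·0.3571 + 1.036·0.4271]² / 0.0081
  = [1.0298]² / 0.0081
  = 130.93
Finite-population correction (N = 1549): 130.93 / (1 + (130.93 − 1)/1549) = 120.80.
Round up → n = 121.

n = 121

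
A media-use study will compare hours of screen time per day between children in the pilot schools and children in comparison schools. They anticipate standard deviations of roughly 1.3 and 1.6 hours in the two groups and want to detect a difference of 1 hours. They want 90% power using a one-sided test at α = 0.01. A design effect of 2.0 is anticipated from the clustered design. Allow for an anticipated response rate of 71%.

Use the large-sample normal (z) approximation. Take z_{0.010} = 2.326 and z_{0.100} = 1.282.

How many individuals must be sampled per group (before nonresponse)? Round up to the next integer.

n = (z_α + z_β)² · (σ₁² + σ₂²) / δ²
  = (2.326 + 1.282)² · (1.3² + 1.6² = 4.25) / 1²
  = 13.0177 · 4.25 / 1
  = 55.33
Design effect: 2.0 × 55.33 = 110.65.
Adjust for 71% response: 110.65 / 0.71 = 155.85.
Round up → n = 156 per group.

n = 156 per group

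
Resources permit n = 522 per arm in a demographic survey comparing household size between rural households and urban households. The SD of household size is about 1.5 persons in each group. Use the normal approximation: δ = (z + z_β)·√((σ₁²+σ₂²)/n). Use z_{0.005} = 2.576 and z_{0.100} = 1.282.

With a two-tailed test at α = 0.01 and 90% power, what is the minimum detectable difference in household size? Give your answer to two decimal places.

Minimum detectable difference ≈ 0.36 persons

δ = (z_{α/2} + z_β) · √((σ₁²+σ₂²)/n)
  = (2.576 + 1.282) · √(4.5/522)
  = 3.858 · √0.00862
  = 3.858 · 0.0928
  = 0.3582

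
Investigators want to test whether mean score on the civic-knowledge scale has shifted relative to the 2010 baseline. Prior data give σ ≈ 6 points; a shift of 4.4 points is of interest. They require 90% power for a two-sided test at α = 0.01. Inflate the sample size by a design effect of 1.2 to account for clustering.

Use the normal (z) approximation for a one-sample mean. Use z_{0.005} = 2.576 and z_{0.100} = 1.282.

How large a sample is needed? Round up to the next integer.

n = (z_{α/2} + z_β)² · σ² / δ²
  = (2.576 + 1.282)² · 6² / 4.4²
  = 14.8842 · 36 / 19.36
  = 27.68
Design effect: 1.2 × 27.68 = 33.21.
Round up → n = 34.

n = 34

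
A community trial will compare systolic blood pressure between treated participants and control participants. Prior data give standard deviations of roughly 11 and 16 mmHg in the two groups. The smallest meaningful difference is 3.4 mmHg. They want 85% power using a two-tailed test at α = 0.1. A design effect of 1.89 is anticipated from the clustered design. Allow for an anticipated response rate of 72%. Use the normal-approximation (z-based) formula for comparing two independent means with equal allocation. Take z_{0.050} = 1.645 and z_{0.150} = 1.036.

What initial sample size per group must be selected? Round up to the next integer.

n = (z_{α/2} + z_β)² · (σ₁² + σ₂²) / δ²
  = (1.645 + 1.036)² · (11² + 16² = 377) / 3.4²
  = 7.1878 · 377 / 11.56
  = 234.41
Design effect: 1.89 × 234.41 = 443.04.
Adjust for 72% response: 443.04 / 0.72 = 615.33.
Round up → n = 616 per group.

n = 616 per group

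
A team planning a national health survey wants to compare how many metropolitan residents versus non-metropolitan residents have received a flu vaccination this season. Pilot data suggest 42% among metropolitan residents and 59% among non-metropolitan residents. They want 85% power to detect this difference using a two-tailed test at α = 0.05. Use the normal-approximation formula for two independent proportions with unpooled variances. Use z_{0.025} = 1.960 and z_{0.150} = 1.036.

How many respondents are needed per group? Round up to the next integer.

n = (z_{α/2} + z_β)² · [p₁(1−p₁) + p₂(1−p₂)] / (p₁ − p₂)²
  = (1.960 + 1.036)² · (0.42·0.58 + 0.59·0.41) / (-0.17)²
  = (2.996)² · (0.2436 + 0.2419) / 0.0289
  = 8.9760 · 0.4855 / 0.0289
  = 150.79
Round up → n = 151 per group.

n = 151 per group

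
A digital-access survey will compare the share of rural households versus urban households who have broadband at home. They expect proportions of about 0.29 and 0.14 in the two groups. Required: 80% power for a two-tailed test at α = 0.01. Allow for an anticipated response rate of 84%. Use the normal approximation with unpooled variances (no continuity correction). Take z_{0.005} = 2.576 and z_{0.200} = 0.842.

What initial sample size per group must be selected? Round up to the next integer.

n = 202 per group

n = (z_{α/2} + z_β)² · [p₁(1−p₁) + p₂(1−p₂)] / (p₁ − p₂)²
  = (2.576 + 0.842)² · (0.29·0.71 + 0.14·0.86) / (0.15)²
  = (3.418)² · (0.2059 + 0.1204) / 0.0225
  = 11.6827 · 0.3263 / 0.0225
  = 169.43
Adjust for 84% response: 169.43 / 0.84 = 201.70.
Round up → n = 202 per group.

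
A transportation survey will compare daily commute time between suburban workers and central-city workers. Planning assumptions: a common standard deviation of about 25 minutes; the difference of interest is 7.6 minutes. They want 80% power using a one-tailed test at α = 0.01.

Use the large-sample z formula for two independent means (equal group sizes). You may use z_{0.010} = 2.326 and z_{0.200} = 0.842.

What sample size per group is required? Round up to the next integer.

n = 218 per group

n = (z_α + z_β)² · (σ₁² + σ₂²) / δ²
  = (2.326 + 0.842)² · (2·25² = 1250) / 7.6²
  = 10.0362 · 1250 / 57.76
  = 217.20
Round up → n = 218 per group.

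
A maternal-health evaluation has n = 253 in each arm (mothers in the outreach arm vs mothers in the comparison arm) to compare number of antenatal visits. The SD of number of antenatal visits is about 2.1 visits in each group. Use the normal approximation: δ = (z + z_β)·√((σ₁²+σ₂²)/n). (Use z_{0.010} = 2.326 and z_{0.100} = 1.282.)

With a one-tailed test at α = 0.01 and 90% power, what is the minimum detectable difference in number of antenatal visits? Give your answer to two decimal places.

δ = (z_α + z_β) · √((σ₁²+σ₂²)/n)
  = (2.326 + 1.282) · √(8.82/253)
  = 3.608 · √0.03486
  = 3.608 · 0.1867
  = 0.6737

Minimum detectable difference ≈ 0.67 visits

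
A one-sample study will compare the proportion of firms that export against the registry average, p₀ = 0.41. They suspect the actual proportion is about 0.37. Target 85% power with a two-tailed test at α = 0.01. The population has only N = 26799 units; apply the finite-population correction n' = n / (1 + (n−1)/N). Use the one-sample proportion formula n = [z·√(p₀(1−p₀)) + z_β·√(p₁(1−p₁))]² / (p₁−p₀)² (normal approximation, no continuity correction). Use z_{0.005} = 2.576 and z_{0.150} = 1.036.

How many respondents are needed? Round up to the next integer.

n = [z_{α/2}·√(p₀q₀) + z_β·√(p₁q₁)]² / (p₁ − p₀)²
  = [2.576·√(0.41·0.59) + 1.036·√(0.37·0.63)]² / (-0.04)²
  = [2.576·0.4918 + 1.036·0.4828]² / 0.0016
  = [1.7671]² / 0.0016
  = 1951.76
Finite-population correction (N = 26799): 1951.76 / (1 + (1951.76 − 1)/26799) = 1819.32.
Round up → n = 1820.

n = 1820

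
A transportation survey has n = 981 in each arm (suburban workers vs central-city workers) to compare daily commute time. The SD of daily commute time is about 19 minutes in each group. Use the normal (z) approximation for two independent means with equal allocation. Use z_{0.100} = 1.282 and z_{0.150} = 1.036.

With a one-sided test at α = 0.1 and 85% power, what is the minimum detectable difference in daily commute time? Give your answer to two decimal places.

Minimum detectable difference ≈ 1.99 minutes

δ = (z_α + z_β) · √((σ₁²+σ₂²)/n)
  = (1.282 + 1.036) · √(722/981)
  = 2.318 · √0.73598
  = 2.318 · 0.8579
  = 1.9886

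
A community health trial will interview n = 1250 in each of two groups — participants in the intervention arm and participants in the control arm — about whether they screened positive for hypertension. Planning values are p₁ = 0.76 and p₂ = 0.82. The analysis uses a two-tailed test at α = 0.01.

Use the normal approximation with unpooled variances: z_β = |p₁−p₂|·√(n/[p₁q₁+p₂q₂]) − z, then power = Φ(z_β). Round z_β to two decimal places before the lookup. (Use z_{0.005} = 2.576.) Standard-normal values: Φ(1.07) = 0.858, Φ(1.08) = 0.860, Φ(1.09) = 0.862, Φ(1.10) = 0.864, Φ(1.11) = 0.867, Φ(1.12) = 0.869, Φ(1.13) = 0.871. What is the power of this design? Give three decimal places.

Power ≈ 0.869

z_β = |p₁−p₂|·√(n/[p₁q₁+p₂q₂]) − z_{α/2}
    = 0.06 · √(1250/0.3300) − 2.576
    = 0.06 · 61.5457 − 2.576
    = 3.6927 − 2.576 = 1.1167 → 1.12
Power = Φ(1.12) = 0.869.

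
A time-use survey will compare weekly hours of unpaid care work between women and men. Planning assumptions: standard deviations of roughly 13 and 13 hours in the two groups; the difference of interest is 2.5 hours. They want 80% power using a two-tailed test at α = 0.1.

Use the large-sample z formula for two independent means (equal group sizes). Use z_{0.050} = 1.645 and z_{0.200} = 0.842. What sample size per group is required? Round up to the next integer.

n = 335 per group

n = (z_{α/2} + z_β)² · (σ₁² + σ₂²) / δ²
  = (1.645 + 0.842)² · (13² + 13² = 338) / 2.5²
  = 6.1852 · 338 / 6.25
  = 334.49
Round up → n = 335 per group.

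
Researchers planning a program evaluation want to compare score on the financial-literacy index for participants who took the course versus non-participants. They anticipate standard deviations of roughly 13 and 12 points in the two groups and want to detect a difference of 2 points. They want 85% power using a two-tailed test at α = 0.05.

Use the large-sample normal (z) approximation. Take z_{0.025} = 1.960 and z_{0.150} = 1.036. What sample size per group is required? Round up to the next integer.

n = (z_{α/2} + z_β)² · (σ₁² + σ₂²) / δ²
  = (1.960 + 1.036)² · (13² + 12² = 313) / 2²
  = 8.9760 · 313 / 4
  = 702.37
Round up → n = 703 per group.

n = 703 per group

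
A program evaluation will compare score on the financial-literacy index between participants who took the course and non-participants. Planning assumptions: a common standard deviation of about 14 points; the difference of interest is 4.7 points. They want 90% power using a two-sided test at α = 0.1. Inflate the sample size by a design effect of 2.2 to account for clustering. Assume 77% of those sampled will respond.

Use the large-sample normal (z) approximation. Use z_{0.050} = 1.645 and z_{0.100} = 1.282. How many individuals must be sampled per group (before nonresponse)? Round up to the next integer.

n = 435 per group

n = (z_{α/2} + z_β)² · (σ₁² + σ₂²) / δ²
  = (1.645 + 1.282)² · (2·14² = 392) / 4.7²
  = 8.5673 · 392 / 22.09
  = 152.03
Design effect: 2.2 × 152.03 = 334.47.
Adjust for 77% response: 334.47 / 0.77 = 434.38.
Round up → n = 435 per group.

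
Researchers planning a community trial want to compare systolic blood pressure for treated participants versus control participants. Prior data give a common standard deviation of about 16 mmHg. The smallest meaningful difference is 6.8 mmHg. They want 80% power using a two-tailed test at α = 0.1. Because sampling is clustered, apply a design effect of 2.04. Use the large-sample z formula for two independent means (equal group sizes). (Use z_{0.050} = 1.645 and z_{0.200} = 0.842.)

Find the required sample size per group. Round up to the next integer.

n = (z_{α/2} + z_β)² · (σ₁² + σ₂²) / δ²
  = (1.645 + 0.842)² · (2·16² = 512) / 6.8²
  = 6.1852 · 512 / 46.24
  = 68.49
Design effect: 2.04 × 68.49 = 139.71.
Round up → n = 140 per group.

n = 140 per group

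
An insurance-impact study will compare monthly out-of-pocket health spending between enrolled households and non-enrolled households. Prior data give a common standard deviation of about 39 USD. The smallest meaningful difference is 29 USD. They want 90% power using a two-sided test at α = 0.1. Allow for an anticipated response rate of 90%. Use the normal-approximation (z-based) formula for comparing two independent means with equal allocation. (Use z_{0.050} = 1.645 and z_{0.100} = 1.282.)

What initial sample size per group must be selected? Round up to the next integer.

n = 35 per group

n = (z_{α/2} + z_β)² · (σ₁² + σ₂²) / δ²
  = (1.645 + 1.282)² · (2·39² = 3042) / 29²
  = 8.5673 · 3042 / 841
  = 30.99
Adjust for 90% response: 30.99 / 0.90 = 34.43.
Round up → n = 35 per group.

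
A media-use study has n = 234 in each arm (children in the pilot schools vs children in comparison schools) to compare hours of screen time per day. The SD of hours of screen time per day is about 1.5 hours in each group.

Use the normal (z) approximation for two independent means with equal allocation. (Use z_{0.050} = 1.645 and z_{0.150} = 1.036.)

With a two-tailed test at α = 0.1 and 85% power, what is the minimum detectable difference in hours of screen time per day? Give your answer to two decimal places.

Minimum detectable difference ≈ 0.37 hours

δ = (z_{α/2} + z_β) · √((σ₁²+σ₂²)/n)
  = (1.645 + 1.036) · √(4.5/234)
  = 2.681 · √0.01923
  = 2.681 · 0.1387
  = 0.3718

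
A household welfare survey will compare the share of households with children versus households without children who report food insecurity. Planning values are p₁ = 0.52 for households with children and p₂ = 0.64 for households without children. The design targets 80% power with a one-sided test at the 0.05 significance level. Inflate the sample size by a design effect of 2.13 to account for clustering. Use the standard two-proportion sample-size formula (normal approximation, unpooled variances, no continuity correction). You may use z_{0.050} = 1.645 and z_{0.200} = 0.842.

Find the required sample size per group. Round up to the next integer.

n = (z_α + z_β)² · [p₁(1−p₁) + p₂(1−p₂)] / (p₁ − p₂)²
  = (1.645 + 0.842)² · (0.52·0.48 + 0.64·0.36) / (-0.12)²
  = (2.487)² · (0.2496 + 0.2304) / 0.0144
  = 6.1852 · 0.4800 / 0.0144
  = 206.17
Design effect: 2.13 × 206.17 = 439.15.
Round up → n = 440 per group.

n = 440 per group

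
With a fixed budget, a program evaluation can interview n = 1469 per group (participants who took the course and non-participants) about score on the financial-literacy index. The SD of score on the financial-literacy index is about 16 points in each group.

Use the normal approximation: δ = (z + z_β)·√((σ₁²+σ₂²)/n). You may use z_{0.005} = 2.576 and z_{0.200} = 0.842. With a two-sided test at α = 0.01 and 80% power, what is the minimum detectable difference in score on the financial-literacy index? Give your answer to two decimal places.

Minimum detectable difference ≈ 2.02 points

δ = (z_{α/2} + z_β) · √((σ₁²+σ₂²)/n)
  = (2.576 + 0.842) · √(512/1469)
  = 3.418 · √0.34854
  = 3.418 · 0.5904
  = 2.0179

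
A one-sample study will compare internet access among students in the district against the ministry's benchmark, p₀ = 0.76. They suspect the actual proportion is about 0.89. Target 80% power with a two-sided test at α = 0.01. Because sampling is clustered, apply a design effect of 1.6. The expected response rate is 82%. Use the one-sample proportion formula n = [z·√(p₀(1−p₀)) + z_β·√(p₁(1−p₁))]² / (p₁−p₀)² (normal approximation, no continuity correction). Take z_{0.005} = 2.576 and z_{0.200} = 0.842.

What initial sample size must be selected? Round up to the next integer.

n = 215

n = [z_{α/2}·√(p₀q₀) + z_β·√(p₁q₁)]² / (p₁ − p₀)²
  = [2.576·√(0.76·0.24) + 0.842·√(0.89·0.11)]² / (0.13)²
  = [2.576·0.4271 + 0.842·0.3129]² / 0.0169
  = [1.3636]² / 0.0169
  = 110.03
Design effect: 1.6 × 110.03 = 176.04.
Adjust for 82% response: 176.04 / 0.82 = 214.69.
Round up → n = 215.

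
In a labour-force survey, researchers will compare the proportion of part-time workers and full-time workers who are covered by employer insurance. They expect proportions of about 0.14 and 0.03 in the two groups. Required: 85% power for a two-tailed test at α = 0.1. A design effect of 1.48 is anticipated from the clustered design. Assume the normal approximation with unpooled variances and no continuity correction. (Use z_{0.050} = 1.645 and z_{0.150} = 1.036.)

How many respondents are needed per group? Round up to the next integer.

n = (z_{α/2} + z_β)² · [p₁(1−p₁) + p₂(1−p₂)] / (p₁ − p₂)²
  = (1.645 + 1.036)² · (0.14·0.86 + 0.03·0.97) / (0.11)²
  = (2.681)² · (0.1204 + 0.0291) / 0.0121
  = 7.1878 · 0.1495 / 0.0121
  = 88.81
Design effect: 1.48 × 88.81 = 131.44.
Round up → n = 132 per group.

n = 132 per group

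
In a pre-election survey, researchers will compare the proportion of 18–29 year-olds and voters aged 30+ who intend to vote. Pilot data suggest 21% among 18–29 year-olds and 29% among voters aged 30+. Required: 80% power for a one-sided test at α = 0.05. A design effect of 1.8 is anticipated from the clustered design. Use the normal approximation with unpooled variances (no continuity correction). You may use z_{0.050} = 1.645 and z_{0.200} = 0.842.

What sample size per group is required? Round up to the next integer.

n = 647 per group

n = (z_α + z_β)² · [p₁(1−p₁) + p₂(1−p₂)] / (p₁ − p₂)²
  = (1.645 + 0.842)² · (0.21·0.79 + 0.29·0.71) / (-0.08)²
  = (2.487)² · (0.1659 + 0.2059) / 0.0064
  = 6.1852 · 0.3718 / 0.0064
  = 359.32
Design effect: 1.8 × 359.32 = 646.78.
Round up → n = 647 per group.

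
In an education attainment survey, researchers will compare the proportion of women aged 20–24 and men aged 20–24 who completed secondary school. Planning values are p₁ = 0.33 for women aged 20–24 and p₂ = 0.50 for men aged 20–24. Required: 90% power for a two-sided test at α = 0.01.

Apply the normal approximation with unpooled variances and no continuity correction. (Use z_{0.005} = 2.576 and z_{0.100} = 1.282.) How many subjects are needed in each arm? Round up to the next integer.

n = (z_{α/2} + z_β)² · [p₁(1−p₁) + p₂(1−p₂)] / (p₁ − p₂)²
  = (2.576 + 1.282)² · (0.33·0.67 + 0.50·0.50) / (-0.17)²
  = (3.858)² · (0.2211 + 0.2500) / 0.0289
  = 14.8842 · 0.4711 / 0.0289
  = 242.63
Round up → n = 243 per group.

n = 243 per group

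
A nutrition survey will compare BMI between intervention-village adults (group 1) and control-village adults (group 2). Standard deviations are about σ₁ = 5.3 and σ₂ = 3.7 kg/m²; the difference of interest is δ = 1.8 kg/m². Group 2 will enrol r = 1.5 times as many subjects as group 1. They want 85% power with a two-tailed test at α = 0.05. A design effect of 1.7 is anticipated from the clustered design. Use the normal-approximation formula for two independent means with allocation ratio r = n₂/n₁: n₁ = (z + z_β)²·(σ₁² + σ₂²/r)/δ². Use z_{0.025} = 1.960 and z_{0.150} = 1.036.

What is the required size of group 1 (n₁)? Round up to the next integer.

n₁ = (z_{α/2} + z_β)² · (σ₁² + σ₂²/r) / δ²
   = (1.960 + 1.036)² · (5.3² + 3.7²/1.5) / 1.8²
   = 8.9760 · (28.09 + 9.1267) / 3.24
   = 8.9760 · 37.2167 / 3.24
   = 103.10
Design effect: 1.7 × 103.10 = 175.28.
Round up → n₁ = 176; n₂ = r·n₁ = 1.5 × 176 = 264.

n₁ = 176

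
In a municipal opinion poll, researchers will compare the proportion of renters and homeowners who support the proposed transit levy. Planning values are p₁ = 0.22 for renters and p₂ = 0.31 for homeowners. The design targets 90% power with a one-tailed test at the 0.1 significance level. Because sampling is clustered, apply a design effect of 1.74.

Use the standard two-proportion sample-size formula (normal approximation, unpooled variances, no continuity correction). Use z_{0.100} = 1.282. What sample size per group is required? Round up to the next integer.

n = 545 per group

n = (z_α + z_β)² · [p₁(1−p₁) + p₂(1−p₂)] / (p₁ − p₂)²
  = (1.282 + 1.282)² · (0.22·0.78 + 0.31·0.69) / (-0.09)²
  = (2.564)² · (0.1716 + 0.2139) / 0.0081
  = 6.5741 · 0.3855 / 0.0081
  = 312.88
Design effect: 1.74 × 312.88 = 544.41.
Round up → n = 545 per group.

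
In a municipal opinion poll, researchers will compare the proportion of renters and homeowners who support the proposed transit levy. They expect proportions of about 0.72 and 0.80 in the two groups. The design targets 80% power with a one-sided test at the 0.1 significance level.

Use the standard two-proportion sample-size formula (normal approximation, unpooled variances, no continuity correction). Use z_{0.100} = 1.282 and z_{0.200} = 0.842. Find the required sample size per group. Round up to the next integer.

n = 255 per group

n = (z_α + z_β)² · [p₁(1−p₁) + p₂(1−p₂)] / (p₁ − p₂)²
  = (1.282 + 0.842)² · (0.72·0.28 + 0.80·0.20) / (-0.08)²
  = (2.124)² · (0.2016 + 0.1600) / 0.0064
  = 4.5114 · 0.3616 / 0.0064
  = 254.89
Round up → n = 255 per group.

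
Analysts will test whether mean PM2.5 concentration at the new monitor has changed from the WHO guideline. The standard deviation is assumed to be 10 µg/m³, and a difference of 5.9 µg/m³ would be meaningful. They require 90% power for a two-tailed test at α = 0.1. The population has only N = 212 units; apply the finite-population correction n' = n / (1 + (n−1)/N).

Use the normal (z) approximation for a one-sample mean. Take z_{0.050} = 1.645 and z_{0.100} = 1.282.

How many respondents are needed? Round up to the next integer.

n = (z_{α/2} + z_β)² · σ² / δ²
  = (1.645 + 1.282)² · 10² / 5.9²
  = 8.5673 · 100 / 34.81
  = 24.61
Finite-population correction (N = 212): 24.61 / (1 + (24.61 − 1)/212) = 22.15.
Round up → n = 23.

n = 23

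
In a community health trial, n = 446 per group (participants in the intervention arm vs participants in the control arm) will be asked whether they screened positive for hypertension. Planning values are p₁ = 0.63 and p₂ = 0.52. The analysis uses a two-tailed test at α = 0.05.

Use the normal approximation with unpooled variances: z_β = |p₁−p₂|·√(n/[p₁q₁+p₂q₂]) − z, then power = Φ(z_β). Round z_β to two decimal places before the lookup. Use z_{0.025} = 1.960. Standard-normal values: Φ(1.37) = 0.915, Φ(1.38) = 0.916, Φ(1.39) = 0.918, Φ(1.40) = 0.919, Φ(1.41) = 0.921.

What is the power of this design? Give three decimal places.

Power ≈ 0.916

z_β = |p₁−p₂|·√(n/[p₁q₁+p₂q₂]) − z_{α/2}
    = 0.11 · √(446/0.4827) − 1.960
    = 0.11 · 30.3969 − 1.960
    = 3.3437 − 1.960 = 1.3837 → 1.38
Power = Φ(1.38) = 0.916.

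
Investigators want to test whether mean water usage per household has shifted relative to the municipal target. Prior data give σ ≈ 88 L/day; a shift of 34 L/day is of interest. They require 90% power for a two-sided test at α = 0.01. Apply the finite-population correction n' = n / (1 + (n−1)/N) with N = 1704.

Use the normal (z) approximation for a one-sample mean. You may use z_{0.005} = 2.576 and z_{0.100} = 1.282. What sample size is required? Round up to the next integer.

n = 95

n = (z_{α/2} + z_β)² · σ² / δ²
  = (2.576 + 1.282)² · 88² / 34²
  = 14.8842 · 7744 / 1156
  = 99.71
Finite-population correction (N = 1704): 99.71 / (1 + (99.71 − 1)/1704) = 94.25.
Round up → n = 95.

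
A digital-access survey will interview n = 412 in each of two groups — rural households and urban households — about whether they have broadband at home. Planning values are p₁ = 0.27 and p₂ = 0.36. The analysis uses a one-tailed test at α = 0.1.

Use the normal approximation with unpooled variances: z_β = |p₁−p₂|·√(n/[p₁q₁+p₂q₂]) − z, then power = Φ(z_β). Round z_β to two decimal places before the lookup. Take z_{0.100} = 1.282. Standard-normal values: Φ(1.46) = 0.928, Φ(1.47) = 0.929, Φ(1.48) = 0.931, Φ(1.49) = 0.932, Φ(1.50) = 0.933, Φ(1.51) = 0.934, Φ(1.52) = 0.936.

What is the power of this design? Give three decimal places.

Power ≈ 0.934

z_β = |p₁−p₂|·√(n/[p₁q₁+p₂q₂]) − z_α
    = 0.09 · √(412/0.4275) − 1.282
    = 0.09 · 31.0442 − 1.282
    = 2.7940 − 1.282 = 1.5120 → 1.51
Power = Φ(1.51) = 0.934.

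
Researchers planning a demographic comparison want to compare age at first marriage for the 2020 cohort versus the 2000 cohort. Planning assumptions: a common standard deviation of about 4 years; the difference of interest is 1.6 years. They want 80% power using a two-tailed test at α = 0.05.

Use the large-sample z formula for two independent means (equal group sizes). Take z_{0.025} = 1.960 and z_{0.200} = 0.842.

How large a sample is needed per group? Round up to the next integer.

n = 99 per group

n = (z_{α/2} + z_β)² · (σ₁² + σ₂²) / δ²
  = (1.960 + 0.842)² · (2·4² = 32) / 1.6²
  = 7.8512 · 32 / 2.56
  = 98.14
Round up → n = 99 per group.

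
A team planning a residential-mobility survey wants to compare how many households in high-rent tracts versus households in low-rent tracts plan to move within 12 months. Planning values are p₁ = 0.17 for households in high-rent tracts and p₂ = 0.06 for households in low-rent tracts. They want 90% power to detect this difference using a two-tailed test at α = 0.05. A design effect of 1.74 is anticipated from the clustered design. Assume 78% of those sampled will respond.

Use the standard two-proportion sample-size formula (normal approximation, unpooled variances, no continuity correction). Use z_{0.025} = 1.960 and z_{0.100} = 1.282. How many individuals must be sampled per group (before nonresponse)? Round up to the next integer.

n = (z_{α/2} + z_β)² · [p₁(1−p₁) + p₂(1−p₂)] / (p₁ − p₂)²
  = (1.960 + 1.282)² · (0.17·0.83 + 0.06·0.94) / (0.11)²
  = (3.242)² · (0.1411 + 0.0564) / 0.0121
  = 10.5106 · 0.1975 / 0.0121
  = 171.56
Design effect: 1.74 × 171.56 = 298.51.
Adjust for 78% response: 298.51 / 0.78 = 382.70.
Round up → n = 383 per group.

n = 383 per group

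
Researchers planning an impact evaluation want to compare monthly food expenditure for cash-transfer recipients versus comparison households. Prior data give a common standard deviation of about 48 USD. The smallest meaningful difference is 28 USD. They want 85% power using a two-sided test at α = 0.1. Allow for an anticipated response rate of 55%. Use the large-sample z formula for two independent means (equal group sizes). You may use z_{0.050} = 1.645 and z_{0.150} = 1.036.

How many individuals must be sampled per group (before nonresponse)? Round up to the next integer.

n = 77 per group

n = (z_{α/2} + z_β)² · (σ₁² + σ₂²) / δ²
  = (1.645 + 1.036)² · (2·48² = 4608) / 28²
  = 7.1878 · 4608 / 784
  = 42.25
Adjust for 55% response: 42.25 / 0.55 = 76.81.
Round up → n = 77 per group.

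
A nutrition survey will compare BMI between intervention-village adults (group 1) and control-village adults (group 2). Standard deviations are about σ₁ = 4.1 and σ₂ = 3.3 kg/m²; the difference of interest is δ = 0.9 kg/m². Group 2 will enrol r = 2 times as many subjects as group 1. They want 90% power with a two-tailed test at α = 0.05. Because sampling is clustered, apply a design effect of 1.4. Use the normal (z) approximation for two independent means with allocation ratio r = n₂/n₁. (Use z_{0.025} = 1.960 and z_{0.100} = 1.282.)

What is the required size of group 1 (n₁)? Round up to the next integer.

n₁ = 405

n₁ = (z_{α/2} + z_β)² · (σ₁² + σ₂²/r) / δ²
   = (1.960 + 1.282)² · (4.1² + 3.3²/2) / 0.9²
   = 10.5106 · (16.81 + 5.445) / 0.81
   = 10.5106 · 22.255 / 0.81
   = 288.78
Design effect: 1.4 × 288.78 = 404.29.
Round up → n₁ = 405; n₂ = r·n₁ = 2 × 405 = 810.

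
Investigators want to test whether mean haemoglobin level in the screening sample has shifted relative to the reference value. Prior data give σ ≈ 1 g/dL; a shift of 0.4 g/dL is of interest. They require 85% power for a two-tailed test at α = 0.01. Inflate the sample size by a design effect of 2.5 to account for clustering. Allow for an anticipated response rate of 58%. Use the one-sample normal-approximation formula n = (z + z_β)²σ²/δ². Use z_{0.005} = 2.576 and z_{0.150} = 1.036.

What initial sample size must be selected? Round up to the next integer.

n = (z_{α/2} + z_β)² · σ² / δ²
  = (2.576 + 1.036)² · 1² / 0.4²
  = 13.0465 · 1 / 0.16
  = 81.54
Design effect: 2.5 × 81.54 = 203.85.
Adjust for 58% response: 203.85 / 0.58 = 351.47.
Round up → n = 352.

n = 352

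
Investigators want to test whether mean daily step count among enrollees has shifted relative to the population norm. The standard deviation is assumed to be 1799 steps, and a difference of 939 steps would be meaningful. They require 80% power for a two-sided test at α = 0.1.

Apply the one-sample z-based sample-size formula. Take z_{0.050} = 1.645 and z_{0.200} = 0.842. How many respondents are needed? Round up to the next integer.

n = (z_{α/2} + z_β)² · σ² / δ²
  = (1.645 + 0.842)² · 1799² / 939²
  = 6.1852 · 3236401 / 881721
  = 22.70
Round up → n = 23.

n = 23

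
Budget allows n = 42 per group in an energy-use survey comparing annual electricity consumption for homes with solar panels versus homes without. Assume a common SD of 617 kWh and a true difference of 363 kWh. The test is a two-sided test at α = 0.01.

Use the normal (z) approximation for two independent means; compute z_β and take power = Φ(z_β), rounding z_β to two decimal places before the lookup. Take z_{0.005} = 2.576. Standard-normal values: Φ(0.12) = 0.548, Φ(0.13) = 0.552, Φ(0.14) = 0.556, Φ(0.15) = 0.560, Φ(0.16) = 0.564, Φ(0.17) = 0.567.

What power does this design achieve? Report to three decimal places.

Power ≈ 0.548

z_β = δ·√(n/(σ₁²+σ₂²)) − z_{α/2}
    = 363 · √(42/761378) − 2.576
    = 363 · 0.00743 − 2.576
    = 2.6961 − 2.576 = 0.1201 → 0.12
Power = Φ(0.12) = 0.548.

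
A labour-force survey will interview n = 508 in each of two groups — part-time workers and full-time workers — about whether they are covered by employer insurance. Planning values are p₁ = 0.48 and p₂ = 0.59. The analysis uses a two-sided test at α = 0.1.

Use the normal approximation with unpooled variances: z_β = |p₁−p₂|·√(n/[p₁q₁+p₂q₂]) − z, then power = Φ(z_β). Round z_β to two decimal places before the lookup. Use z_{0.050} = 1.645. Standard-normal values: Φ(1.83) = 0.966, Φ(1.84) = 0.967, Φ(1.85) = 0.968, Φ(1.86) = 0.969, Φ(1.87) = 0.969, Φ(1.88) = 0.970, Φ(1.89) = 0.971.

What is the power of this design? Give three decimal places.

z_β = |p₁−p₂|·√(n/[p₁q₁+p₂q₂]) − z_{α/2}
    = 0.11 · √(508/0.4915) − 1.645
    = 0.11 · 32.1492 − 1.645
    = 3.5364 − 1.645 = 1.8914 → 1.89
Power = Φ(1.89) = 0.971.

Power ≈ 0.971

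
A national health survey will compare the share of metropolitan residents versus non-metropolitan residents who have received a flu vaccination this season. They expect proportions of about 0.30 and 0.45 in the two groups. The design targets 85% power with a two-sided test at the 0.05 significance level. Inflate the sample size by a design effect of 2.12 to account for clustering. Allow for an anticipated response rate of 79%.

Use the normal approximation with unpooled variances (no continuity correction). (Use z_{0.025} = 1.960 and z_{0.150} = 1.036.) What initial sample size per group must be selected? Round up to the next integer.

n = 490 per group

n = (z_{α/2} + z_β)² · [p₁(1−p₁) + p₂(1−p₂)] / (p₁ − p₂)²
  = (1.960 + 1.036)² · (0.30·0.70 + 0.45·0.55) / (-0.15)²
  = (2.996)² · (0.2100 + 0.2475) / 0.0225
  = 8.9760 · 0.4575 / 0.0225
  = 182.51
Design effect: 2.12 × 182.51 = 386.93.
Adjust for 79% response: 386.93 / 0.79 = 489.78.
Round up → n = 490 per group.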